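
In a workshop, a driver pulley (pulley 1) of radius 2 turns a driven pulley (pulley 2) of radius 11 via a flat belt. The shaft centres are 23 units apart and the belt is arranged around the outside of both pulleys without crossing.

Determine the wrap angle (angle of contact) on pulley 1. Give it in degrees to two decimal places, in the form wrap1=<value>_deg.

wrap1=133.93_deg

open belt: β = asin((r2−r1)/C) = asin(9/23) = 23.0357°
wrap1 = π − 2β = 133.9286°
wrap2 = π + 2β = 226.0714°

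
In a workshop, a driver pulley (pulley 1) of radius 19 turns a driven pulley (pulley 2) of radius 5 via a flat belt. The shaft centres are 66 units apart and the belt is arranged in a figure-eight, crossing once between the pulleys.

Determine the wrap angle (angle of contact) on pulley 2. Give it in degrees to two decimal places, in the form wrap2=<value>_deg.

crossed belt: β = asin((r1+r2)/C) = asin(24/66) = 21.3237°
wrap1 = wrap2 = π + 2β = 222.6474°

wrap2=222.65_deg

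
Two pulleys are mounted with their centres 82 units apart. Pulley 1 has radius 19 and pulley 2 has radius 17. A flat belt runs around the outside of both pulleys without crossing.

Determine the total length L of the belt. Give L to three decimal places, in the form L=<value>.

open belt: β = asin((r2−r1)/C) = asin(-2/82) = -1.3976°
wrap1 = π − 2β = 182.7952°
wrap2 = π + 2β = 177.2048°
tangent length = C·cosβ = 81.9756
L = r1·wrap1 + r2·wrap2 + 2·C·cosβ = 19·3.1904 + 17·3.0928 + 2·81.9756 = 277.1461

L=277.146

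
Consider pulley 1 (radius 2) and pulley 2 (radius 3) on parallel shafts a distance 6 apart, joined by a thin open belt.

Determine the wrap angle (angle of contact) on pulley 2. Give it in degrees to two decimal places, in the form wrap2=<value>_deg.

wrap2=199.19_deg

open belt: β = asin((r2−r1)/C) = asin(1/6) = 9.5941°
wrap1 = π − 2β = 160.8119°
wrap2 = π + 2β = 199.1881°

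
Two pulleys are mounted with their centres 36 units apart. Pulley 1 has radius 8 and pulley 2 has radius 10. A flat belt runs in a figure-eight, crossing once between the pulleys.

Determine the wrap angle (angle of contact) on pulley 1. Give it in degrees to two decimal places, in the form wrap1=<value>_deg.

wrap1=240.00_deg

crossed belt: β = asin((r1+r2)/C) = asin(18/36) = 30.0000°
wrap1 = wrap2 = π + 2β = 240.0000°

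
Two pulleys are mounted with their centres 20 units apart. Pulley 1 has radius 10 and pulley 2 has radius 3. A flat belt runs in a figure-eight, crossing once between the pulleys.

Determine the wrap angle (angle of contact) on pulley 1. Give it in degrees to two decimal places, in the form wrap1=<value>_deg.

crossed belt: β = asin((r1+r2)/C) = asin(13/20) = 40.5416°
wrap1 = wrap2 = π + 2β = 261.0832°

wrap1=261.08_deg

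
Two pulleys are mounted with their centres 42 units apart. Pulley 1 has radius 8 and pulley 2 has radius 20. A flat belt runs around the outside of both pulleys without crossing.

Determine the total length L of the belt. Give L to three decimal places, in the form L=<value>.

L=175.417

open belt: β = asin((r2−r1)/C) = asin(12/42) = 16.6015°
wrap1 = π − 2β = 146.7969°
wrap2 = π + 2β = 213.2031°
tangent length = C·cosβ = 40.2492
L = r1·wrap1 + r2·wrap2 + 2·C·cosβ = 8·2.5621 + 20·3.7211 + 2·40.2492 = 175.4171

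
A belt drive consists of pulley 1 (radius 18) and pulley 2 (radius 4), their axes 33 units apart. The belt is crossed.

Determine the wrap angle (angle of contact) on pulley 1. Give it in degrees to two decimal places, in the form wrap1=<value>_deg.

wrap1=263.62_deg

crossed belt: β = asin((r1+r2)/C) = asin(22/33) = 41.8103°
wrap1 = wrap2 = π + 2β = 263.6206°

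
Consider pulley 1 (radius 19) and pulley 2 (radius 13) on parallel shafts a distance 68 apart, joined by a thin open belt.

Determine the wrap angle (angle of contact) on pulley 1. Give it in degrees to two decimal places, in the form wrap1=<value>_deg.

wrap1=190.12_deg

open belt: β = asin((r2−r1)/C) = asin(-6/68) = -5.0621°
wrap1 = π − 2β = 190.1242°
wrap2 = π + 2β = 169.8758°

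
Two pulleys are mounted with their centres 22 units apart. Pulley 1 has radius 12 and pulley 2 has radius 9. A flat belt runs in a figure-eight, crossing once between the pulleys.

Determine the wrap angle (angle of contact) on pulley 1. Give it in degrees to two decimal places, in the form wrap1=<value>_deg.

wrap1=325.32_deg

crossed belt: β = asin((r1+r2)/C) = asin(21/22) = 72.6586°
wrap1 = wrap2 = π + 2β = 325.3171°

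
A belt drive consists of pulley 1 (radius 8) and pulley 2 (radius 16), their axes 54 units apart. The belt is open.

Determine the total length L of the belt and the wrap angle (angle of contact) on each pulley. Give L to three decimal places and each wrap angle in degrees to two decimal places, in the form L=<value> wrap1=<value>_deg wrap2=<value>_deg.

open belt: β = asin((r2−r1)/C) = asin(8/54) = 8.5196°
wrap1 = π − 2β = 162.9608°
wrap2 = π + 2β = 197.0392°
tangent length = C·cosβ = 53.4041
L = r1·wrap1 + r2·wrap2 + 2·C·cosβ = 8·2.8442 + 16·3.4390 + 2·53.4041 = 184.5856

L=184.586 wrap1=162.96_deg wrap2=197.04_deg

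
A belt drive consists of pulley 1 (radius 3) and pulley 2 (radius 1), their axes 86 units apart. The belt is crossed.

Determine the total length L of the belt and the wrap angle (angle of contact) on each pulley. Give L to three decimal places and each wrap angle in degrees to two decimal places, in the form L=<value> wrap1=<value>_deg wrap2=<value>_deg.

crossed belt: β = asin((r1+r2)/C) = asin(4/86) = 2.6659°
wrap1 = wrap2 = π + 2β = 185.3318°
tangent length = C·cosβ = 85.9069
L = (r1+r2)·wrap + 2·C·cosβ = 4·3.2346 + 2·85.9069 = 184.7525

L=184.752 wrap1=185.33_deg wrap2=185.33_deg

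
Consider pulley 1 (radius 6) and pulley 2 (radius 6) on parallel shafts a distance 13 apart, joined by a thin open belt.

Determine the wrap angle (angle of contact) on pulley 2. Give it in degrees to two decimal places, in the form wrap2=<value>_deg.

open belt: β = asin((r2−r1)/C) = asin(0/13) = 0.0000°
wrap1 = π − 2β = 180.0000°
wrap2 = π + 2β = 180.0000°

wrap2=180.00_deg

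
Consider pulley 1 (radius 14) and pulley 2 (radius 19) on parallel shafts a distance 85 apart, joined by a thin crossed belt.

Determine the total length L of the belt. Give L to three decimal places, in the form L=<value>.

crossed belt: β = asin((r1+r2)/C) = asin(33/85) = 22.8447°
wrap1 = wrap2 = π + 2β = 225.6895°
tangent length = C·cosβ = 78.3326
L = (r1+r2)·wrap + 2·C·cosβ = 33·3.9390 + 2·78.3326 = 286.6531

L=286.653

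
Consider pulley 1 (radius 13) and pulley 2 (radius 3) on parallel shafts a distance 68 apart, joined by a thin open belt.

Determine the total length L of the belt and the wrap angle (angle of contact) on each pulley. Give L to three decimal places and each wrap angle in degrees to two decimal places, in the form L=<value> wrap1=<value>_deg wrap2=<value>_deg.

L=187.739 wrap1=196.91_deg wrap2=163.09_deg

open belt: β = asin((r2−r1)/C) = asin(-10/68) = -8.4565°
wrap1 = π − 2β = 196.9130°
wrap2 = π + 2β = 163.0870°
tangent length = C·cosβ = 67.2607
L = r1·wrap1 + r2·wrap2 + 2·C·cosβ = 13·3.4368 + 3·2.8464 + 2·67.2607 = 187.7387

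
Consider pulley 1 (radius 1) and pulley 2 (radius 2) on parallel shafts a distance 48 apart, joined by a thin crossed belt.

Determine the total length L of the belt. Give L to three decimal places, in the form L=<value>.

L=105.612

crossed belt: β = asin((r1+r2)/C) = asin(3/48) = 3.5833°
wrap1 = wrap2 = π + 2β = 187.1666°
tangent length = C·cosβ = 47.9062
L = (r1+r2)·wrap + 2·C·cosβ = 3·3.2667 + 2·47.9062 = 105.6123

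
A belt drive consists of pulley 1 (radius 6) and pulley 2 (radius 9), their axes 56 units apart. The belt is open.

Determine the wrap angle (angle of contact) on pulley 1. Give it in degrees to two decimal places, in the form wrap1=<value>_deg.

open belt: β = asin((r2−r1)/C) = asin(3/56) = 3.0709°
wrap1 = π − 2β = 173.8582°
wrap2 = π + 2β = 186.1418°

wrap1=173.86_deg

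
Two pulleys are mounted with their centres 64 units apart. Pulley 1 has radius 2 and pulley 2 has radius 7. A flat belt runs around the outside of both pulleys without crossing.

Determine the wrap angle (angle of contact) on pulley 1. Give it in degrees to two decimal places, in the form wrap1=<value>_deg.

open belt: β = asin((r2−r1)/C) = asin(5/64) = 4.4808°
wrap1 = π − 2β = 171.0384°
wrap2 = π + 2β = 188.9616°

wrap1=171.04_deg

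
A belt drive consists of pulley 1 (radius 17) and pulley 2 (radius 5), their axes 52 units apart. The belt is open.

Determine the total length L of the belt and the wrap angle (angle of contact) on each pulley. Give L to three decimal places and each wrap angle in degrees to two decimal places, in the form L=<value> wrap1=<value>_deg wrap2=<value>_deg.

open belt: β = asin((r2−r1)/C) = asin(-12/52) = -13.3424°
wrap1 = π − 2β = 206.6847°
wrap2 = π + 2β = 153.3153°
tangent length = C·cosβ = 50.5964
L = r1·wrap1 + r2·wrap2 + 2·C·cosβ = 17·3.6073 + 5·2.6759 + 2·50.5964 = 175.8968

L=175.897 wrap1=206.68_deg wrap2=153.32_deg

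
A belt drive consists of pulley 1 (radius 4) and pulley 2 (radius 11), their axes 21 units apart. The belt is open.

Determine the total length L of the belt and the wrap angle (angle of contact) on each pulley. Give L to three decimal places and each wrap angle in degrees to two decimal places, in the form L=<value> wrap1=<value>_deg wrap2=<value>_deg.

L=91.480 wrap1=141.06_deg wrap2=218.94_deg

open belt: β = asin((r2−r1)/C) = asin(7/21) = 19.4712°
wrap1 = π − 2β = 141.0576°
wrap2 = π + 2β = 218.9424°
tangent length = C·cosβ = 19.7990
L = r1·wrap1 + r2·wrap2 + 2·C·cosβ = 4·2.4619 + 11·3.8213 + 2·19.7990 = 91.4796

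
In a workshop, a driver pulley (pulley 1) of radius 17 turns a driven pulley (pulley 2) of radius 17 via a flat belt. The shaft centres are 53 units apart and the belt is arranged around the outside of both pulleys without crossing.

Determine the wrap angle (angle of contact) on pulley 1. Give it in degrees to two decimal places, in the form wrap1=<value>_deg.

wrap1=180.00_deg

open belt: β = asin((r2−r1)/C) = asin(0/53) = 0.0000°
wrap1 = π − 2β = 180.0000°
wrap2 = π + 2β = 180.0000°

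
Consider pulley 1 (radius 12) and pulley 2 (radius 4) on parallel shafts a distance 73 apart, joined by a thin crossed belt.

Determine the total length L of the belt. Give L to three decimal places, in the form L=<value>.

L=199.787

crossed belt: β = asin((r1+r2)/C) = asin(16/73) = 12.6608°
wrap1 = wrap2 = π + 2β = 205.3215°
tangent length = C·cosβ = 71.2250
L = (r1+r2)·wrap + 2·C·cosβ = 16·3.5835 + 2·71.2250 = 199.7866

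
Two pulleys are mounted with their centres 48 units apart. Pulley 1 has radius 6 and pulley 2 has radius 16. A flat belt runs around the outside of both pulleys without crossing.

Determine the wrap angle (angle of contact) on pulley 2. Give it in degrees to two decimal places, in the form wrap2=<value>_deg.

open belt: β = asin((r2−r1)/C) = asin(10/48) = 12.0247°
wrap1 = π − 2β = 155.9506°
wrap2 = π + 2β = 204.0494°

wrap2=204.05_deg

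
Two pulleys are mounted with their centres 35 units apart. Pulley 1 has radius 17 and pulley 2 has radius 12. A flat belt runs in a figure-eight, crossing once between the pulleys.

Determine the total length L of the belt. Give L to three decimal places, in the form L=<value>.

crossed belt: β = asin((r1+r2)/C) = asin(29/35) = 55.9523°
wrap1 = wrap2 = π + 2β = 291.9045°
tangent length = C·cosβ = 19.5959
L = (r1+r2)·wrap + 2·C·cosβ = 29·5.0947 + 2·19.5959 = 186.9380

L=186.938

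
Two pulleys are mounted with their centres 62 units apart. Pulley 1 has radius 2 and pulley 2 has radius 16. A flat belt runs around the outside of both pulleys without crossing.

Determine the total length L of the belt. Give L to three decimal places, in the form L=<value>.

L=183.724

open belt: β = asin((r2−r1)/C) = asin(14/62) = 13.0503°
wrap1 = π − 2β = 153.8994°
wrap2 = π + 2β = 206.1006°
tangent length = C·cosβ = 60.3987
L = r1·wrap1 + r2·wrap2 + 2·C·cosβ = 2·2.6861 + 16·3.5971 + 2·60.3987 = 183.7236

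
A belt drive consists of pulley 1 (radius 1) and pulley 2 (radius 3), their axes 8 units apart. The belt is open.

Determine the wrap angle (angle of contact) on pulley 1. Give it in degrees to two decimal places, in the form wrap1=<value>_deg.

wrap1=151.04_deg

open belt: β = asin((r2−r1)/C) = asin(2/8) = 14.4775°
wrap1 = π − 2β = 151.0450°
wrap2 = π + 2β = 208.9550°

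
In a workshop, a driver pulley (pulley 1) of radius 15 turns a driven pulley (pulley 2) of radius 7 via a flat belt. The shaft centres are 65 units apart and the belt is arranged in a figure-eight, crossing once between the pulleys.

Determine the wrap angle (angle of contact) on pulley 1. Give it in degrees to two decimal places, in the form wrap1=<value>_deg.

crossed belt: β = asin((r1+r2)/C) = asin(22/65) = 19.7832°
wrap1 = wrap2 = π + 2β = 219.5663°

wrap1=219.57_deg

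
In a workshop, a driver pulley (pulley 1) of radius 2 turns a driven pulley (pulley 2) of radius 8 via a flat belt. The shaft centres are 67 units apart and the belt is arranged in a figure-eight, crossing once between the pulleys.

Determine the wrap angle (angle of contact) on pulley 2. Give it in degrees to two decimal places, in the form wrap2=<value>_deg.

wrap2=197.17_deg

crossed belt: β = asin((r1+r2)/C) = asin(10/67) = 8.5837°
wrap1 = wrap2 = π + 2β = 197.1674°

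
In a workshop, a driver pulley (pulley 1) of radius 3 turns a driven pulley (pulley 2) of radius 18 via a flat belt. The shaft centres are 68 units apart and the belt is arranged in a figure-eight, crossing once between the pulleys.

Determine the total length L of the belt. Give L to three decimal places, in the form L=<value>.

L=208.512

crossed belt: β = asin((r1+r2)/C) = asin(21/68) = 17.9883°
wrap1 = wrap2 = π + 2β = 215.9767°
tangent length = C·cosβ = 64.6761
L = (r1+r2)·wrap + 2·C·cosβ = 21·3.7695 + 2·64.6761 = 208.5118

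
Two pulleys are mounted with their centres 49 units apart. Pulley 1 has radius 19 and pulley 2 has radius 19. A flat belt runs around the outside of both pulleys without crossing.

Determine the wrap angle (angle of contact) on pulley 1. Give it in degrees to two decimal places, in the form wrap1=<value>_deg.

open belt: β = asin((r2−r1)/C) = asin(0/49) = 0.0000°
wrap1 = π − 2β = 180.0000°
wrap2 = π + 2β = 180.0000°

wrap1=180.00_deg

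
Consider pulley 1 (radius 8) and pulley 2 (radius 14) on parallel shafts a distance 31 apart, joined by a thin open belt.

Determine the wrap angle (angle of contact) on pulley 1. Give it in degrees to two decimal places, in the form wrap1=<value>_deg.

wrap1=157.68_deg

open belt: β = asin((r2−r1)/C) = asin(6/31) = 11.1599°
wrap1 = π − 2β = 157.6801°
wrap2 = π + 2β = 202.3199°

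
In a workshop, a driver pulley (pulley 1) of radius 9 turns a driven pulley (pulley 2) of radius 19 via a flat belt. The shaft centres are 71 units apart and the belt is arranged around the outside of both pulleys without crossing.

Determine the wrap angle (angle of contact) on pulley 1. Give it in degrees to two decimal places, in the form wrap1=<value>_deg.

open belt: β = asin((r2−r1)/C) = asin(10/71) = 8.0967°
wrap1 = π − 2β = 163.8065°
wrap2 = π + 2β = 196.1935°

wrap1=163.81_deg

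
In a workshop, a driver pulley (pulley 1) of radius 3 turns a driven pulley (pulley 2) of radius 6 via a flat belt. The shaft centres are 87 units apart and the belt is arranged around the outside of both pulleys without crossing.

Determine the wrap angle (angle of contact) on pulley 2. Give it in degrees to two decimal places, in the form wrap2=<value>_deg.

open belt: β = asin((r2−r1)/C) = asin(3/87) = 1.9761°
wrap1 = π − 2β = 176.0478°
wrap2 = π + 2β = 183.9522°

wrap2=183.95_deg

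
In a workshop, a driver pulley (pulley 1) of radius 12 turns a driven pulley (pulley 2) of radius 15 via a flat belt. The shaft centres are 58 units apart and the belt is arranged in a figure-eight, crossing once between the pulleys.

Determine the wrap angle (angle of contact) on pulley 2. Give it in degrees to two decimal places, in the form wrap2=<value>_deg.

crossed belt: β = asin((r1+r2)/C) = asin(27/58) = 27.7437°
wrap1 = wrap2 = π + 2β = 235.4874°

wrap2=235.49_deg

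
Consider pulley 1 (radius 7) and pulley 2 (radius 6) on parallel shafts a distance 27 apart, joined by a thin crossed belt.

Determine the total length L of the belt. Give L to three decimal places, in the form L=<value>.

crossed belt: β = asin((r1+r2)/C) = asin(13/27) = 28.7822°
wrap1 = wrap2 = π + 2β = 237.5644°
tangent length = C·cosβ = 23.6643
L = (r1+r2)·wrap + 2·C·cosβ = 13·4.1463 + 2·23.6643 = 101.2303

L=101.230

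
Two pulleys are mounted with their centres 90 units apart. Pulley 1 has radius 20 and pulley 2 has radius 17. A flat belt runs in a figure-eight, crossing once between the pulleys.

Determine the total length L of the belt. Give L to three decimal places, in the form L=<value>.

L=311.676

crossed belt: β = asin((r1+r2)/C) = asin(37/90) = 24.2747°
wrap1 = wrap2 = π + 2β = 228.5493°
tangent length = C·cosβ = 82.0427
L = (r1+r2)·wrap + 2·C·cosβ = 37·3.9889 + 2·82.0427 = 311.6760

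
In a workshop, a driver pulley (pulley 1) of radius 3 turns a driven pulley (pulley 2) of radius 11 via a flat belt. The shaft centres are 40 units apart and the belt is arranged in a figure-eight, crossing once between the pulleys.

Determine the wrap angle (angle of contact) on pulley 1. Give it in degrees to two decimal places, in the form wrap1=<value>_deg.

crossed belt: β = asin((r1+r2)/C) = asin(14/40) = 20.4873°
wrap1 = wrap2 = π + 2β = 220.9746°

wrap1=220.97_deg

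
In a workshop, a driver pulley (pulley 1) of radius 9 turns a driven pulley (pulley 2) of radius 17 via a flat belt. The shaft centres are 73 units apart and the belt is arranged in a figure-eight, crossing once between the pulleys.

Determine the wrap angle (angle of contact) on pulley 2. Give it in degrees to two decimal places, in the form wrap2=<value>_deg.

wrap2=221.73_deg

crossed belt: β = asin((r1+r2)/C) = asin(26/73) = 20.8648°
wrap1 = wrap2 = π + 2β = 221.7296°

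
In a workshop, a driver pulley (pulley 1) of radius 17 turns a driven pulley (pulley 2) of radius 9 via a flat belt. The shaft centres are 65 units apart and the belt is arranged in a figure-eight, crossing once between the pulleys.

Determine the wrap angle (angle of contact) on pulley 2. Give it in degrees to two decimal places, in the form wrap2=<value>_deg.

crossed belt: β = asin((r1+r2)/C) = asin(26/65) = 23.5782°
wrap1 = wrap2 = π + 2β = 227.1564°

wrap2=227.16_deg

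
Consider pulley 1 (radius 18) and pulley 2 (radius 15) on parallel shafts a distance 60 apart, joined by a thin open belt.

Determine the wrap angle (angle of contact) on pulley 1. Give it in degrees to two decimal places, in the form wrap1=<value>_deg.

wrap1=185.73_deg

open belt: β = asin((r2−r1)/C) = asin(-3/60) = -2.8660°
wrap1 = π − 2β = 185.7320°
wrap2 = π + 2β = 174.2680°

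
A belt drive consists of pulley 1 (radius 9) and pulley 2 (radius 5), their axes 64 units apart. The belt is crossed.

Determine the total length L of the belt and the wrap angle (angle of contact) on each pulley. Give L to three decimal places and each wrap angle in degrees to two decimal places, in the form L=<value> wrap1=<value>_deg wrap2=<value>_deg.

crossed belt: β = asin((r1+r2)/C) = asin(14/64) = 12.6356°
wrap1 = wrap2 = π + 2β = 205.2713°
tangent length = C·cosβ = 62.4500
L = (r1+r2)·wrap + 2·C·cosβ = 14·3.5827 + 2·62.4500 = 175.0572

L=175.057 wrap1=205.27_deg wrap2=205.27_deg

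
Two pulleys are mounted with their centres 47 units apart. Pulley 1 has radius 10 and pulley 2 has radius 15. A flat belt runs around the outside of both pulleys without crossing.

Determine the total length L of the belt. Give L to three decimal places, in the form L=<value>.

L=173.072

open belt: β = asin((r2−r1)/C) = asin(5/47) = 6.1069°
wrap1 = π − 2β = 167.7863°
wrap2 = π + 2β = 192.2137°
tangent length = C·cosβ = 46.7333
L = r1·wrap1 + r2·wrap2 + 2·C·cosβ = 10·2.9284 + 15·3.3548 + 2·46.7333 = 173.0722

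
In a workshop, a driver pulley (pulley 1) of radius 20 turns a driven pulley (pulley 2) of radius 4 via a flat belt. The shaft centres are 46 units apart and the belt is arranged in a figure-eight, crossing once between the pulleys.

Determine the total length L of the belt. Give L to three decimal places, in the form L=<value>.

crossed belt: β = asin((r1+r2)/C) = asin(24/46) = 31.4490°
wrap1 = wrap2 = π + 2β = 242.8980°
tangent length = C·cosβ = 39.2428
L = (r1+r2)·wrap + 2·C·cosβ = 24·4.2394 + 2·39.2428 = 180.2305

L=180.231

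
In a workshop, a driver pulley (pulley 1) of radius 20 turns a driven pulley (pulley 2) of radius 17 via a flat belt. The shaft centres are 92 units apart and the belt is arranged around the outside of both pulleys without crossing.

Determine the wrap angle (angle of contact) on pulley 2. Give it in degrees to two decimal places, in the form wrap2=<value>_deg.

open belt: β = asin((r2−r1)/C) = asin(-3/92) = -1.8687°
wrap1 = π − 2β = 183.7373°
wrap2 = π + 2β = 176.2627°

wrap2=176.26_deg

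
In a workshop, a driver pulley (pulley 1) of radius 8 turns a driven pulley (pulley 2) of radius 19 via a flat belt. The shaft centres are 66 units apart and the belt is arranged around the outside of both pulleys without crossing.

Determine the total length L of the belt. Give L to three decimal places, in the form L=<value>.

L=218.661

open belt: β = asin((r2−r1)/C) = asin(11/66) = 9.5941°
wrap1 = π − 2β = 160.8119°
wrap2 = π + 2β = 199.1881°
tangent length = C·cosβ = 65.0769
L = r1·wrap1 + r2·wrap2 + 2·C·cosβ = 8·2.8067 + 19·3.4765 + 2·65.0769 = 218.6606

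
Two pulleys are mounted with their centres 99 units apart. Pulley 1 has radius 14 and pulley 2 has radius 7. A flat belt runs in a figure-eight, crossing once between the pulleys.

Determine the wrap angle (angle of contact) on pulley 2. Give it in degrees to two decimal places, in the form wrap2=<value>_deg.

crossed belt: β = asin((r1+r2)/C) = asin(21/99) = 12.2467°
wrap1 = wrap2 = π + 2β = 204.4934°

wrap2=204.49_deg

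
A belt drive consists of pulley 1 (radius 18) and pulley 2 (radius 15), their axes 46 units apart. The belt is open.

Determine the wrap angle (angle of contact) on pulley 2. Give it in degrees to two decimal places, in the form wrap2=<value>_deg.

wrap2=172.52_deg

open belt: β = asin((r2−r1)/C) = asin(-3/46) = -3.7393°
wrap1 = π − 2β = 187.4787°
wrap2 = π + 2β = 172.5213°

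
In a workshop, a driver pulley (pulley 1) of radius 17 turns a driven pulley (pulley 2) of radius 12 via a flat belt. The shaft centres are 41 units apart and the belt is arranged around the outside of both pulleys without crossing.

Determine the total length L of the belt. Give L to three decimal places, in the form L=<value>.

L=173.717

open belt: β = asin((r2−r1)/C) = asin(-5/41) = -7.0047°
wrap1 = π − 2β = 194.0095°
wrap2 = π + 2β = 165.9905°
tangent length = C·cosβ = 40.6940
L = r1·wrap1 + r2·wrap2 + 2·C·cosβ = 17·3.3861 + 12·2.8971 + 2·40.6940 = 173.7167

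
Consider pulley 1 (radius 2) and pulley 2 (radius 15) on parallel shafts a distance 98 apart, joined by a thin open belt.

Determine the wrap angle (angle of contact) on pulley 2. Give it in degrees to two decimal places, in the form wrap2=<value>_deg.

wrap2=195.25_deg

open belt: β = asin((r2−r1)/C) = asin(13/98) = 7.6229°
wrap1 = π − 2β = 164.7541°
wrap2 = π + 2β = 195.2459°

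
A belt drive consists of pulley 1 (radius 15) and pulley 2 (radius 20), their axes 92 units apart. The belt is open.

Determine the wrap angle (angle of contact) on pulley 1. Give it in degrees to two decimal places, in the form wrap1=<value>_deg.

open belt: β = asin((r2−r1)/C) = asin(5/92) = 3.1154°
wrap1 = π − 2β = 173.7691°
wrap2 = π + 2β = 186.2309°

wrap1=173.77_deg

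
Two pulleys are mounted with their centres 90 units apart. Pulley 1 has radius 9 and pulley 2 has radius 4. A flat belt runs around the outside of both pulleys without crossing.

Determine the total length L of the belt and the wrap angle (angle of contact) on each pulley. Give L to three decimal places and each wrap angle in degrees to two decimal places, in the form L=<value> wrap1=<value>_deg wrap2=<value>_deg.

L=221.119 wrap1=186.37_deg wrap2=173.63_deg

open belt: β = asin((r2−r1)/C) = asin(-5/90) = -3.1847°
wrap1 = π − 2β = 186.3695°
wrap2 = π + 2β = 173.6305°
tangent length = C·cosβ = 89.8610
L = r1·wrap1 + r2·wrap2 + 2·C·cosβ = 9·3.2528 + 4·3.0304 + 2·89.8610 = 221.1186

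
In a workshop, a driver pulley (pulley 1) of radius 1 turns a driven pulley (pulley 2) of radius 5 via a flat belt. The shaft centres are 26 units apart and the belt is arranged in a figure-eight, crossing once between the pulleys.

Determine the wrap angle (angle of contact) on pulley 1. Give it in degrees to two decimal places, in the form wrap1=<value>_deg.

crossed belt: β = asin((r1+r2)/C) = asin(6/26) = 13.3424°
wrap1 = wrap2 = π + 2β = 206.6847°

wrap1=206.68_deg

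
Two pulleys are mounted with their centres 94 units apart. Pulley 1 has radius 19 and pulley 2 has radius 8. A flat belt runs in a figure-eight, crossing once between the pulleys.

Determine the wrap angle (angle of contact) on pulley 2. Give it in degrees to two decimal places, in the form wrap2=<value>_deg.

crossed belt: β = asin((r1+r2)/C) = asin(27/94) = 16.6924°
wrap1 = wrap2 = π + 2β = 213.3849°

wrap2=213.38_deg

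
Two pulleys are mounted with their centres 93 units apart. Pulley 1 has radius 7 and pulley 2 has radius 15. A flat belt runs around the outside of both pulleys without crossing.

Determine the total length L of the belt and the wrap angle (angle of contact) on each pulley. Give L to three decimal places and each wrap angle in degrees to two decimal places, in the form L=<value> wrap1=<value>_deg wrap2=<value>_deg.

open belt: β = asin((r2−r1)/C) = asin(8/93) = 4.9348°
wrap1 = π − 2β = 170.1305°
wrap2 = π + 2β = 189.8695°
tangent length = C·cosβ = 92.6553
L = r1·wrap1 + r2·wrap2 + 2·C·cosβ = 7·2.9693 + 15·3.3138 + 2·92.6553 = 255.8036

L=255.804 wrap1=170.13_deg wrap2=189.87_deg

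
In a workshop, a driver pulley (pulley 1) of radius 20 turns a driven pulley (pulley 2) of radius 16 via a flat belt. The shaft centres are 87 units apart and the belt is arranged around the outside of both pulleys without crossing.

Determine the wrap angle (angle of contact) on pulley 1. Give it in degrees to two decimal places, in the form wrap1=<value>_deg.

open belt: β = asin((r2−r1)/C) = asin(-4/87) = -2.6352°
wrap1 = π − 2β = 185.2704°
wrap2 = π + 2β = 174.7296°

wrap1=185.27_deg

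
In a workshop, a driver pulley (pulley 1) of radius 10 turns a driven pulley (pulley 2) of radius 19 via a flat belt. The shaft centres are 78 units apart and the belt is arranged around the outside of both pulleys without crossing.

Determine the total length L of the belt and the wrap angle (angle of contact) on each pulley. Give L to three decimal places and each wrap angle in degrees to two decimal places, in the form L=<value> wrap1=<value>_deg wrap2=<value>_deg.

L=248.146 wrap1=166.75_deg wrap2=193.25_deg

open belt: β = asin((r2−r1)/C) = asin(9/78) = 6.6258°
wrap1 = π − 2β = 166.7484°
wrap2 = π + 2β = 193.2516°
tangent length = C·cosβ = 77.4790
L = r1·wrap1 + r2·wrap2 + 2·C·cosβ = 10·2.9103 + 19·3.3729 + 2·77.4790 = 248.1458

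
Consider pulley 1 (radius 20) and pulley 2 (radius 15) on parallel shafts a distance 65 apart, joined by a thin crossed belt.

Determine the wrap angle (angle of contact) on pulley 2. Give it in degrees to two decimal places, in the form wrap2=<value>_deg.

wrap2=245.16_deg

crossed belt: β = asin((r1+r2)/C) = asin(35/65) = 32.5790°
wrap1 = wrap2 = π + 2β = 245.1579°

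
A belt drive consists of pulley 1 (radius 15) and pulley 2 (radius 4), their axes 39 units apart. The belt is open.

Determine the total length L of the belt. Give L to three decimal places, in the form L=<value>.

open belt: β = asin((r2−r1)/C) = asin(-11/39) = -16.3827°
wrap1 = π − 2β = 212.7653°
wrap2 = π + 2β = 147.2347°
tangent length = C·cosβ = 37.4166
L = r1·wrap1 + r2·wrap2 + 2·C·cosβ = 15·3.7135 + 4·2.5697 + 2·37.4166 = 140.8139

L=140.814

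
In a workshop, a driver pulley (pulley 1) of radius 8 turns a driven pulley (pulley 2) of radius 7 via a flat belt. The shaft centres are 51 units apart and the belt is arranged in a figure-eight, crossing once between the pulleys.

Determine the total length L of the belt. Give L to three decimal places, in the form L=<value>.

L=153.568

crossed belt: β = asin((r1+r2)/C) = asin(15/51) = 17.1046°
wrap1 = wrap2 = π + 2β = 214.2093°
tangent length = C·cosβ = 48.7442
L = (r1+r2)·wrap + 2·C·cosβ = 15·3.7387 + 2·48.7442 = 153.5683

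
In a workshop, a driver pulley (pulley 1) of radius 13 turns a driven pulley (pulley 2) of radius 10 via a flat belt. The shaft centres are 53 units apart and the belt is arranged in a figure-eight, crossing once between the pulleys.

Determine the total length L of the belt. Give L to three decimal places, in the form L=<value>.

L=188.404

crossed belt: β = asin((r1+r2)/C) = asin(23/53) = 25.7193°
wrap1 = wrap2 = π + 2β = 231.4386°
tangent length = C·cosβ = 47.7493
L = (r1+r2)·wrap + 2·C·cosβ = 23·4.0394 + 2·47.7493 = 188.4041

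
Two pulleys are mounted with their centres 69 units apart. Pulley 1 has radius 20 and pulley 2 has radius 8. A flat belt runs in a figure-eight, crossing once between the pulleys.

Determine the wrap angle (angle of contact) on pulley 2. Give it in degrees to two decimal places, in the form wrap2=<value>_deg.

crossed belt: β = asin((r1+r2)/C) = asin(28/69) = 23.9411°
wrap1 = wrap2 = π + 2β = 227.8822°

wrap2=227.88_deg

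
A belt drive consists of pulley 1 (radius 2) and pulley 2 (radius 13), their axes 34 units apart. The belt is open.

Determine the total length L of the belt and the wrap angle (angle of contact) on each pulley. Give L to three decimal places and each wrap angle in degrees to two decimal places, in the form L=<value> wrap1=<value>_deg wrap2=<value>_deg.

open belt: β = asin((r2−r1)/C) = asin(11/34) = 18.8765°
wrap1 = π − 2β = 142.2470°
wrap2 = π + 2β = 217.7530°
tangent length = C·cosβ = 32.1714
L = r1·wrap1 + r2·wrap2 + 2·C·cosβ = 2·2.4827 + 13·3.8005 + 2·32.1714 = 118.7148

L=118.715 wrap1=142.25_deg wrap2=217.75_deg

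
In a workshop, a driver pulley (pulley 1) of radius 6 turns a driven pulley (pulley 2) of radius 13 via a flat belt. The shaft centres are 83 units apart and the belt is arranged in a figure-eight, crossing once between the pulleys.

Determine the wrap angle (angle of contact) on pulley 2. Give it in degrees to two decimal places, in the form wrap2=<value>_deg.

wrap2=206.47_deg

crossed belt: β = asin((r1+r2)/C) = asin(19/83) = 13.2332°
wrap1 = wrap2 = π + 2β = 206.4665°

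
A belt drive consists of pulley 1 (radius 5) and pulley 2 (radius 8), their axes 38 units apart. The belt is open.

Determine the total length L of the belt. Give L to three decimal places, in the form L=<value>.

open belt: β = asin((r2−r1)/C) = asin(3/38) = 4.5281°
wrap1 = π − 2β = 170.9439°
wrap2 = π + 2β = 189.0561°
tangent length = C·cosβ = 37.8814
L = r1·wrap1 + r2·wrap2 + 2·C·cosβ = 5·2.9835 + 8·3.2997 + 2·37.8814 = 117.0777

L=117.078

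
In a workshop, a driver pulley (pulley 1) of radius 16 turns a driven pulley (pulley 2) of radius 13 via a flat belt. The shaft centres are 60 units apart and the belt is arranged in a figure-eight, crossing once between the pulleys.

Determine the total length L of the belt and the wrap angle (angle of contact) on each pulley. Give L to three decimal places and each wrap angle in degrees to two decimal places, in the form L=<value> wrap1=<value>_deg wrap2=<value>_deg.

crossed belt: β = asin((r1+r2)/C) = asin(29/60) = 28.9033°
wrap1 = wrap2 = π + 2β = 237.8067°
tangent length = C·cosβ = 52.5262
L = (r1+r2)·wrap + 2·C·cosβ = 29·4.1505 + 2·52.5262 = 225.4171

L=225.417 wrap1=237.81_deg wrap2=237.81_deg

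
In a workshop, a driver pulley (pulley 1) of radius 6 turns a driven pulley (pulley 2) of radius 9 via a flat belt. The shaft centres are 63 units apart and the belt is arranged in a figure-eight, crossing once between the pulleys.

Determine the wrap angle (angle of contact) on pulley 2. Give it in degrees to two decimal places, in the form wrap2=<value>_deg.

crossed belt: β = asin((r1+r2)/C) = asin(15/63) = 13.7741°
wrap1 = wrap2 = π + 2β = 207.5483°

wrap2=207.55_deg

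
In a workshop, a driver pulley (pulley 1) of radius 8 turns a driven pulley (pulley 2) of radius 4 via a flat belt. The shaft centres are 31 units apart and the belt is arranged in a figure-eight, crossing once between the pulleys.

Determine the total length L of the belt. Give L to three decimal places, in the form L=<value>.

crossed belt: β = asin((r1+r2)/C) = asin(12/31) = 22.7740°
wrap1 = wrap2 = π + 2β = 225.5479°
tangent length = C·cosβ = 28.5832
L = (r1+r2)·wrap + 2·C·cosβ = 12·3.9366 + 2·28.5832 = 104.4051

L=104.405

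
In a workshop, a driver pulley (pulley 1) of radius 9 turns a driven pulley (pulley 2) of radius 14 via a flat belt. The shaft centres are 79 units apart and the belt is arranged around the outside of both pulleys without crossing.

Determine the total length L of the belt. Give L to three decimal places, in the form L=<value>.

L=230.573

open belt: β = asin((r2−r1)/C) = asin(5/79) = 3.6287°
wrap1 = π − 2β = 172.7425°
wrap2 = π + 2β = 187.2575°
tangent length = C·cosβ = 78.8416
L = r1·wrap1 + r2·wrap2 + 2·C·cosβ = 9·3.0149 + 14·3.2683 + 2·78.8416 = 230.5732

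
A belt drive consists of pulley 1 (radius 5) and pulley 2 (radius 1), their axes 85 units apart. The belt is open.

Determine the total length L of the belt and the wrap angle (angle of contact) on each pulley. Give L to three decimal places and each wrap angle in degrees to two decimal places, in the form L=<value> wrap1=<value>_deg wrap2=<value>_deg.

L=189.038 wrap1=185.39_deg wrap2=174.61_deg

open belt: β = asin((r2−r1)/C) = asin(-4/85) = -2.6973°
wrap1 = π − 2β = 185.3945°
wrap2 = π + 2β = 174.6055°
tangent length = C·cosβ = 84.9058
L = r1·wrap1 + r2·wrap2 + 2·C·cosβ = 5·3.2357 + 1·3.0474 + 2·84.9058 = 189.0378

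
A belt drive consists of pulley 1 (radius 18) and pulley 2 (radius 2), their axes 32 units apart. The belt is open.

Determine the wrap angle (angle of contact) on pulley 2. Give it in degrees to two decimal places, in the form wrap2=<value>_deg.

open belt: β = asin((r2−r1)/C) = asin(-16/32) = -30.0000°
wrap1 = π − 2β = 240.0000°
wrap2 = π + 2β = 120.0000°

wrap2=120.00_deg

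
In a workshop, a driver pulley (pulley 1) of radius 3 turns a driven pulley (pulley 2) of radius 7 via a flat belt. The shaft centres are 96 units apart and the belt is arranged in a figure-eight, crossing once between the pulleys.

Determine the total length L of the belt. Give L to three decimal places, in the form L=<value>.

crossed belt: β = asin((r1+r2)/C) = asin(10/96) = 5.9792°
wrap1 = wrap2 = π + 2β = 191.9583°
tangent length = C·cosβ = 95.4777
L = (r1+r2)·wrap + 2·C·cosβ = 10·3.3503 + 2·95.4777 = 224.4585

L=224.459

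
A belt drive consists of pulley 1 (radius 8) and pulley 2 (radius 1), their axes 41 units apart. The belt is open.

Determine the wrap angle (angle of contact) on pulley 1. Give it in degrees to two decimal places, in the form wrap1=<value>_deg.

wrap1=199.66_deg

open belt: β = asin((r2−r1)/C) = asin(-7/41) = -9.8304°
wrap1 = π − 2β = 199.6607°
wrap2 = π + 2β = 160.3393°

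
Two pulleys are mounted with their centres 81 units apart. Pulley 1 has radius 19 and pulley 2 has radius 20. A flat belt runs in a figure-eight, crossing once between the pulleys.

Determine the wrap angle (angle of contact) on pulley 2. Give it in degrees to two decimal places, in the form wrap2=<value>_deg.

wrap2=237.56_deg

crossed belt: β = asin((r1+r2)/C) = asin(39/81) = 28.7822°
wrap1 = wrap2 = π + 2β = 237.5644°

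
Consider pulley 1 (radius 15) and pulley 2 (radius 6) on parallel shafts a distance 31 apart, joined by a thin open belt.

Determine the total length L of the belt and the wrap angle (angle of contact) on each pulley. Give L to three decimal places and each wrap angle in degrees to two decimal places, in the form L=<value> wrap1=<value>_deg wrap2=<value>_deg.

L=130.605 wrap1=213.75_deg wrap2=146.25_deg

open belt: β = asin((r2−r1)/C) = asin(-9/31) = -16.8773°
wrap1 = π − 2β = 213.7545°
wrap2 = π + 2β = 146.2455°
tangent length = C·cosβ = 29.6648
L = r1·wrap1 + r2·wrap2 + 2·C·cosβ = 15·3.7307 + 6·2.5525 + 2·29.6648 = 130.6052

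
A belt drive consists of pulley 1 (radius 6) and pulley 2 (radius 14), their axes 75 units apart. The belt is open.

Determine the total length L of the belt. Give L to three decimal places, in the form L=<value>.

open belt: β = asin((r2−r1)/C) = asin(8/75) = 6.1232°
wrap1 = π − 2β = 167.7536°
wrap2 = π + 2β = 192.2464°
tangent length = C·cosβ = 74.5721
L = r1·wrap1 + r2·wrap2 + 2·C·cosβ = 6·2.9279 + 14·3.3553 + 2·74.5721 = 213.6860

L=213.686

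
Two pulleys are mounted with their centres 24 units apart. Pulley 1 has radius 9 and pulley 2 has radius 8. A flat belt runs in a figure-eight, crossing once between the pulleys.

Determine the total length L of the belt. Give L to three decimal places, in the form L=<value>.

L=114.052

crossed belt: β = asin((r1+r2)/C) = asin(17/24) = 45.0995°
wrap1 = wrap2 = π + 2β = 270.1989°
tangent length = C·cosβ = 16.9411
L = (r1+r2)·wrap + 2·C·cosβ = 17·4.7159 + 2·16.9411 = 114.0518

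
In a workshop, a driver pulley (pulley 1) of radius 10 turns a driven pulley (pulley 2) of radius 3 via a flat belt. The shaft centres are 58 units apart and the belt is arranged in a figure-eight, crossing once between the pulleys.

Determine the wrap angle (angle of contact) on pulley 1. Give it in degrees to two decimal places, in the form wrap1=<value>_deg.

crossed belt: β = asin((r1+r2)/C) = asin(13/58) = 12.9522°
wrap1 = wrap2 = π + 2β = 205.9044°

wrap1=205.90_deg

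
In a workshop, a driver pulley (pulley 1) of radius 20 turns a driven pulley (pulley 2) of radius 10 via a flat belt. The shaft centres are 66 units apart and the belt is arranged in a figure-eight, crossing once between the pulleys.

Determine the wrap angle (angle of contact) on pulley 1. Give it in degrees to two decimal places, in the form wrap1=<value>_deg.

crossed belt: β = asin((r1+r2)/C) = asin(30/66) = 27.0357°
wrap1 = wrap2 = π + 2β = 234.0714°

wrap1=234.07_deg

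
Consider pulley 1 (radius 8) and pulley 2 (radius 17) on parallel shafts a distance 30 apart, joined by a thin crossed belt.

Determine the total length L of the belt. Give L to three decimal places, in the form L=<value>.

L=160.962

crossed belt: β = asin((r1+r2)/C) = asin(25/30) = 56.4427°
wrap1 = wrap2 = π + 2β = 292.8854°
tangent length = C·cosβ = 16.5831
L = (r1+r2)·wrap + 2·C·cosβ = 25·5.1118 + 2·16.5831 = 160.9616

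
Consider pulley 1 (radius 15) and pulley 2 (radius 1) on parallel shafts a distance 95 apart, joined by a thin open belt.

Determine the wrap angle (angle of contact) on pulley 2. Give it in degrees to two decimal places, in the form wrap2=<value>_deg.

wrap2=163.05_deg

open belt: β = asin((r2−r1)/C) = asin(-14/95) = -8.4745°
wrap1 = π − 2β = 196.9489°
wrap2 = π + 2β = 163.0511°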